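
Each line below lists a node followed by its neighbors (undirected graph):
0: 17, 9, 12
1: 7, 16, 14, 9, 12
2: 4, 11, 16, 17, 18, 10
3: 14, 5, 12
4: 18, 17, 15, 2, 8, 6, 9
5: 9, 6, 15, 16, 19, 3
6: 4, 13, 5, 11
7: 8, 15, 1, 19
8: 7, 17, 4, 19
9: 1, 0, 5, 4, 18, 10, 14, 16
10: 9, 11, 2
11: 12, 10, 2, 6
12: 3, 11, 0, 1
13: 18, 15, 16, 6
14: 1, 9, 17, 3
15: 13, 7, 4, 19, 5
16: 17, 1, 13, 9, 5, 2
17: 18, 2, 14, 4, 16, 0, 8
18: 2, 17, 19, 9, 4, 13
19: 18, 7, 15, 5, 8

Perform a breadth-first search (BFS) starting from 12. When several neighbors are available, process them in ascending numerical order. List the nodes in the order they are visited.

12 → 0 → 1 → 3 → 11 → 9 → 17 → 7 → 14 → 16 → 5 → 2 → 6 → 10 → 4 → 18 → 8 → 15 → 19 → 13

Visit 12; enqueue 0, 1, 3, 11 → queue [0, 1, 3, 11]
Visit 0; enqueue 9, 17 → queue [1, 3, 11, 9, 17]
Visit 1; enqueue 7, 14, 16 → queue [3, 11, 9, 17, 7, 14, 16]
Visit 3; enqueue 5 → queue [11, 9, 17, 7, 14, 16, 5]
Visit 11; enqueue 2, 6, 10 → queue [9, 17, 7, 14, 16, 5, 2, 6, 10]
Visit 9; enqueue 4, 18 → queue [17, 7, 14, 16, 5, 2, 6, 10, 4, 18]
Visit 17; enqueue 8 → queue [7, 14, 16, 5, 2, 6, 10, 4, 18, 8]
Visit 7; enqueue 15, 19 → queue [14, 16, 5, 2, 6, 10, 4, 18, 8, 15, 19]
Visit 14 → queue [16, 5, 2, 6, 10, 4, 18, 8, 15, 19]
Visit 16; enqueue 13 → queue [5, 2, 6, 10, 4, 18, 8, 15, 19, 13]
Visit 5 → queue [2, 6, 10, 4, 18, 8, 15, 19, 13]
Visit 2 → queue [6, 10, 4, 18, 8, 15, 19, 13]
Visit 6 → queue [10, 4, 18, 8, 15, 19, 13]
Visit 10 → queue [4, 18, 8, 15, 19, 13]
Visit 4 → queue [18, 8, 15, 19, 13]
Visit 18 → queue [8, 15, 19, 13]
Visit 8 → queue [15, 19, 13]
Visit 15 → queue [19, 13]
Visit 19 → queue [13]
Visit 13 → queue []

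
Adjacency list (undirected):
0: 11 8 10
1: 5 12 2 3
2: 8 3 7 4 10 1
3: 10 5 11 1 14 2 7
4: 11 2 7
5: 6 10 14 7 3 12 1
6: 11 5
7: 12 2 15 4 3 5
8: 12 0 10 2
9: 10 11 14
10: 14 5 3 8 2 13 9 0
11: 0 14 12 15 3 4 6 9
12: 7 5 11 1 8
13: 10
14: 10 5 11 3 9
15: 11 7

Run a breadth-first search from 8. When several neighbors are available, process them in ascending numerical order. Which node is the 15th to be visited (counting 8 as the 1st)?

6

Visit 8; enqueue 0, 2, 10, 12 → queue [0, 2, 10, 12]
Visit 0; enqueue 11 → queue [2, 10, 12, 11]
Visit 2; enqueue 1, 3, 4, 7 → queue [10, 12, 11, 1, 3, 4, 7]
Visit 10; enqueue 5, 9, 13, 14 → queue [12, 11, 1, 3, 4, 7, 5, 9, 13, 14]
Visit 12 → queue [11, 1, 3, 4, 7, 5, 9, 13, 14]
Visit 11; enqueue 6, 15 → queue [1, 3, 4, 7, 5, 9, 13, 14, 6, 15]
Visit 1 → queue [3, 4, 7, 5, 9, 13, 14, 6, 15]
Visit 3 → queue [4, 7, 5, 9, 13, 14, 6, 15]
Visit 4 → queue [7, 5, 9, 13, 14, 6, 15]
Visit 7 → queue [5, 9, 13, 14, 6, 15]
Visit 5 → queue [9, 13, 14, 6, 15]
Visit 9 → queue [13, 14, 6, 15]
Visit 13 → queue [14, 6, 15]
Visit 14 → queue [6, 15]
Visit 6 → queue [15]
Visit 15 → queue []

Visit order: 8, 0, 2, 10, 12, 11, 1, 3, 4, 7, 5, 9, 13, 14, 6, 15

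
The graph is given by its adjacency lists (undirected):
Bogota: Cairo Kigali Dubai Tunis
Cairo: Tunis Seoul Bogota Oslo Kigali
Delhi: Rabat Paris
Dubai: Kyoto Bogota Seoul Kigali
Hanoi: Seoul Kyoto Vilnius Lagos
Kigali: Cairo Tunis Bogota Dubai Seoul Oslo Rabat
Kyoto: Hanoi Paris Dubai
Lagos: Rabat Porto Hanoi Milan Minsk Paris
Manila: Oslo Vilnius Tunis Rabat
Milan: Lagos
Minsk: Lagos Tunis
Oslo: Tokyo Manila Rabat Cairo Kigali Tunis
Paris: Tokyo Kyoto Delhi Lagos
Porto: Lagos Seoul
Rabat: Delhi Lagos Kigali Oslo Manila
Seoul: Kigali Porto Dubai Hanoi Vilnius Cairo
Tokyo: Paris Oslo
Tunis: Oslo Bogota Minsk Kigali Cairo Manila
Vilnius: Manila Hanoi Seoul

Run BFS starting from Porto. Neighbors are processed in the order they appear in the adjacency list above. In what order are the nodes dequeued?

Visit Porto; enqueue Lagos, Seoul → queue [Lagos, Seoul]
Visit Lagos; enqueue Rabat, Hanoi, Milan, Minsk, Paris → queue [Seoul, Rabat, Hanoi, Milan, Minsk, Paris]
Visit Seoul; enqueue Kigali, Dubai, Vilnius, Cairo → queue [Rabat, Hanoi, Milan, Minsk, Paris, Kigali, Dubai, Vilnius, Cairo]
Visit Rabat; enqueue Delhi, Oslo, Manila → queue [Hanoi, Milan, Minsk, Paris, Kigali, Dubai, Vilnius, Cairo, Delhi, Oslo, Manila]
Visit Hanoi; enqueue Kyoto → queue [Milan, Minsk, Paris, Kigali, Dubai, Vilnius, Cairo, Delhi, Oslo, Manila, Kyoto]
Visit Milan → queue [Minsk, Paris, Kigali, Dubai, Vilnius, Cairo, Delhi, Oslo, Manila, Kyoto]
Visit Minsk; enqueue Tunis → queue [Paris, Kigali, Dubai, Vilnius, Cairo, Delhi, Oslo, Manila, Kyoto, Tunis]
Visit Paris; enqueue Tokyo → queue [Kigali, Dubai, Vilnius, Cairo, Delhi, Oslo, Manila, Kyoto, Tunis, Tokyo]
Visit Kigali; enqueue Bogota → queue [Dubai, Vilnius, Cairo, Delhi, Oslo, Manila, Kyoto, Tunis, Tokyo, Bogota]
Visit Dubai → queue [Vilnius, Cairo, Delhi, Oslo, Manila, Kyoto, Tunis, Tokyo, Bogota]
Visit Vilnius → queue [Cairo, Delhi, Oslo, Manila, Kyoto, Tunis, Tokyo, Bogota]
Visit Cairo → queue [Delhi, Oslo, Manila, Kyoto, Tunis, Tokyo, Bogota]
Visit Delhi → queue [Oslo, Manila, Kyoto, Tunis, Tokyo, Bogota]
Visit Oslo → queue [Manila, Kyoto, Tunis, Tokyo, Bogota]
Visit Manila → queue [Kyoto, Tunis, Tokyo, Bogota]
Visit Kyoto → queue [Tunis, Tokyo, Bogota]
Visit Tunis → queue [Tokyo, Bogota]
Visit Tokyo → queue [Bogota]
Visit Bogota → queue []

Porto → Lagos → Seoul → Rabat → Hanoi → Milan → Minsk → Paris → Kigali → Dubai → Vilnius → Cairo → Delhi → Oslo → Manila → Kyoto → Tunis → Tokyo → Bogota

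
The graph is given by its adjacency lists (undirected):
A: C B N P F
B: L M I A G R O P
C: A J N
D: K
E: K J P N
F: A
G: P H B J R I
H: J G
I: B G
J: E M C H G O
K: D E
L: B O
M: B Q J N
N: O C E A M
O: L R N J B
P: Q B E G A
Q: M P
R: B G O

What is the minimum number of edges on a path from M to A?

2

Level 0: M
Level 1: B, J, N, Q
Level 2: A, C, E, G, H, I, L, O, P, R
Level 3: F, K
Level 4: D
A first appears at level 2.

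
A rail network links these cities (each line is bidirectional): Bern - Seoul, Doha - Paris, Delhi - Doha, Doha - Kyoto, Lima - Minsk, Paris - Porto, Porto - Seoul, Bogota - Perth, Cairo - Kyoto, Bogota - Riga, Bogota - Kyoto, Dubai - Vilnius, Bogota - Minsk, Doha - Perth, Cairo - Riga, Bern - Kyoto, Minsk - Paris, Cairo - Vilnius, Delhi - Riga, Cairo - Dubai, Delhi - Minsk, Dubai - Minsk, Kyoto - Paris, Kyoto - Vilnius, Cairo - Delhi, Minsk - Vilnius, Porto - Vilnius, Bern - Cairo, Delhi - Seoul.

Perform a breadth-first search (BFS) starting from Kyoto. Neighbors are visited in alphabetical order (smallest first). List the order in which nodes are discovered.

Visit Kyoto; enqueue Bern, Bogota, Cairo, Doha, Paris, Vilnius → queue [Bern, Bogota, Cairo, Doha, Paris, Vilnius]
Visit Bern; enqueue Seoul → queue [Bogota, Cairo, Doha, Paris, Vilnius, Seoul]
Visit Bogota; enqueue Minsk, Perth, Riga → queue [Cairo, Doha, Paris, Vilnius, Seoul, Minsk, Perth, Riga]
Visit Cairo; enqueue Delhi, Dubai → queue [Doha, Paris, Vilnius, Seoul, Minsk, Perth, Riga, Delhi, Dubai]
Visit Doha → queue [Paris, Vilnius, Seoul, Minsk, Perth, Riga, Delhi, Dubai]
Visit Paris; enqueue Porto → queue [Vilnius, Seoul, Minsk, Perth, Riga, Delhi, Dubai, Porto]
Visit Vilnius → queue [Seoul, Minsk, Perth, Riga, Delhi, Dubai, Porto]
Visit Seoul → queue [Minsk, Perth, Riga, Delhi, Dubai, Porto]
Visit Minsk; enqueue Lima → queue [Perth, Riga, Delhi, Dubai, Porto, Lima]
Visit Perth → queue [Riga, Delhi, Dubai, Porto, Lima]
Visit Riga → queue [Delhi, Dubai, Porto, Lima]
Visit Delhi → queue [Dubai, Porto, Lima]
Visit Dubai → queue [Porto, Lima]
Visit Porto → queue [Lima]
Visit Lima → queue []

Kyoto Bern Bogota Cairo Doha Paris Vilnius Seoul Minsk Perth Riga Delhi Dubai Porto Lima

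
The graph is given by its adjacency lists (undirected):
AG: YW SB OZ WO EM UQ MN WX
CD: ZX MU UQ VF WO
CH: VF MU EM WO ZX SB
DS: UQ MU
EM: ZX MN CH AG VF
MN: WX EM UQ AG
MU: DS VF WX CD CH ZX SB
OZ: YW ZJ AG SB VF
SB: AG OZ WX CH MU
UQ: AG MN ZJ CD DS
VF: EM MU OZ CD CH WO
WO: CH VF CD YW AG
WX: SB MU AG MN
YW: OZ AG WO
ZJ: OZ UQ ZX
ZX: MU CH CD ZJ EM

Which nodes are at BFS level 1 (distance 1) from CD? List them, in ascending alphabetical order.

MU, UQ, VF, WO, ZX

Level 0: CD
Level 1: MU, UQ, VF, WO, ZX
Level 2: AG, CH, DS, EM, MN, OZ, SB, WX, YW, ZJ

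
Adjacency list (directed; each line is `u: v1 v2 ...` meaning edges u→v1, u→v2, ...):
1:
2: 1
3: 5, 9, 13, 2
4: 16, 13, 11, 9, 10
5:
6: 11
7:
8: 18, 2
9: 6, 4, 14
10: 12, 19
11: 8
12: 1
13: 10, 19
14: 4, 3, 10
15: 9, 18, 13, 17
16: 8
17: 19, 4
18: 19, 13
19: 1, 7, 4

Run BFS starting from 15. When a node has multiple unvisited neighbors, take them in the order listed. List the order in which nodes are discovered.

Visit 15; enqueue 9, 18, 13, 17 → queue [9, 18, 13, 17]
Visit 9; enqueue 6, 4, 14 → queue [18, 13, 17, 6, 4, 14]
Visit 18; enqueue 19 → queue [13, 17, 6, 4, 14, 19]
Visit 13; enqueue 10 → queue [17, 6, 4, 14, 19, 10]
Visit 17 → queue [6, 4, 14, 19, 10]
Visit 6; enqueue 11 → queue [4, 14, 19, 10, 11]
Visit 4; enqueue 16 → queue [14, 19, 10, 11, 16]
Visit 14; enqueue 3 → queue [19, 10, 11, 16, 3]
Visit 19; enqueue 1, 7 → queue [10, 11, 16, 3, 1, 7]
Visit 10; enqueue 12 → queue [11, 16, 3, 1, 7, 12]
Visit 11; enqueue 8 → queue [16, 3, 1, 7, 12, 8]
Visit 16 → queue [3, 1, 7, 12, 8]
Visit 3; enqueue 5, 2 → queue [1, 7, 12, 8, 5, 2]
Visit 1 → queue [7, 12, 8, 5, 2]
Visit 7 → queue [12, 8, 5, 2]
Visit 12 → queue [8, 5, 2]
Visit 8 → queue [5, 2]
Visit 5 → queue [2]
Visit 2 → queue []

15 -> 9 -> 18 -> 13 -> 17 -> 6 -> 4 -> 14 -> 19 -> 10 -> 11 -> 16 -> 3 -> 1 -> 7 -> 12 -> 8 -> 5 -> 2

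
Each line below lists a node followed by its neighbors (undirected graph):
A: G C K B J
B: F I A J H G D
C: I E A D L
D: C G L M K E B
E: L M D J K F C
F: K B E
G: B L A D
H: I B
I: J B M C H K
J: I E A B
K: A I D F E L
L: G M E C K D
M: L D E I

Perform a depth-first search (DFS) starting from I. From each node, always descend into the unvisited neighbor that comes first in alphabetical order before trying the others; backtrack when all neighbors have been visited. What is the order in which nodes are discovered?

I → B → A → C → D → E → F → K → L → G → M → J → H

Visit I
I → B
B → A
A → C
C → D
D → E
E → F
F → K
K → L
L → G
L → M
E → J
B → H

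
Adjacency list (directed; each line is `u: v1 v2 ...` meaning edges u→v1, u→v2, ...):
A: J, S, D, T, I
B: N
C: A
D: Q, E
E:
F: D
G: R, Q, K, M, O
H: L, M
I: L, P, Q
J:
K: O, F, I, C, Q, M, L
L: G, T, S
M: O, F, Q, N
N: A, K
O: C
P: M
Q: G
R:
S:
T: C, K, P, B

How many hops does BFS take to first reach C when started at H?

3

Level 0: H
Level 1: L, M
Level 2: F, G, N, O, Q, S, T
Level 3: A, B, C, D, K, P, R
Level 4: E, I, J
C first appears at level 3.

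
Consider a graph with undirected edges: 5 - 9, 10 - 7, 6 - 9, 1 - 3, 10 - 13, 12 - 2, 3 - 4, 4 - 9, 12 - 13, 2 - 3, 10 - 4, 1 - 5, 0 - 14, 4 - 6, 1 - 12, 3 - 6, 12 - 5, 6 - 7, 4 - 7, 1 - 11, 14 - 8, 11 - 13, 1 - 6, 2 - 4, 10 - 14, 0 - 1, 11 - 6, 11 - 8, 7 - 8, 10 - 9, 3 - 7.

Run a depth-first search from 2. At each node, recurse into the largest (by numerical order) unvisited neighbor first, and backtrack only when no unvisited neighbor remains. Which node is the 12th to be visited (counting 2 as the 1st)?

3

Visit 2
2 → 12
12 → 13
13 → 11
11 → 8
8 → 14
14 → 10
10 → 9
9 → 6
6 → 7
7 → 4
4 → 3
3 → 1
1 → 5
1 → 0

Visit order: 2, 12, 13, 11, 8, 14, 10, 9, 6, 7, 4, 3, 1, 5, 0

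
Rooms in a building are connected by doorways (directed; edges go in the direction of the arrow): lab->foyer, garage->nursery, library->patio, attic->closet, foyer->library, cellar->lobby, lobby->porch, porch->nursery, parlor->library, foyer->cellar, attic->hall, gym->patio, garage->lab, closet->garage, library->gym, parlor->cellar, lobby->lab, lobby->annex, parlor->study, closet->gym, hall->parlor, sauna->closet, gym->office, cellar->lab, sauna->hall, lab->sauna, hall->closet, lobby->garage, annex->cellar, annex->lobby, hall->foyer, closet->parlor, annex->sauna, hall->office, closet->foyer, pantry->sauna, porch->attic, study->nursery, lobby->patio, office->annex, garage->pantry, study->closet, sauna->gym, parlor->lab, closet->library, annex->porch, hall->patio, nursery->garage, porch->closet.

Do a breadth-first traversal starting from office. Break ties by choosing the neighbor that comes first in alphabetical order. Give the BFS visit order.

Visit office; enqueue annex → queue [annex]
Visit annex; enqueue cellar, lobby, porch, sauna → queue [cellar, lobby, porch, sauna]
Visit cellar; enqueue lab → queue [lobby, porch, sauna, lab]
Visit lobby; enqueue garage, patio → queue [porch, sauna, lab, garage, patio]
Visit porch; enqueue attic, closet, nursery → queue [sauna, lab, garage, patio, attic, closet, nursery]
Visit sauna; enqueue gym, hall → queue [lab, garage, patio, attic, closet, nursery, gym, hall]
Visit lab; enqueue foyer → queue [garage, patio, attic, closet, nursery, gym, hall, foyer]
Visit garage; enqueue pantry → queue [patio, attic, closet, nursery, gym, hall, foyer, pantry]
Visit patio → queue [attic, closet, nursery, gym, hall, foyer, pantry]
Visit attic → queue [closet, nursery, gym, hall, foyer, pantry]
Visit closet; enqueue library, parlor → queue [nursery, gym, hall, foyer, pantry, library, parlor]
Visit nursery → queue [gym, hall, foyer, pantry, library, parlor]
Visit gym → queue [hall, foyer, pantry, library, parlor]
Visit hall → queue [foyer, pantry, library, parlor]
Visit foyer → queue [pantry, library, parlor]
Visit pantry → queue [library, parlor]
Visit library → queue [parlor]
Visit parlor; enqueue study → queue [study]
Visit study → queue []

office -> annex -> cellar -> lobby -> porch -> sauna -> lab -> garage -> patio -> attic -> closet -> nursery -> gym -> hall -> foyer -> pantry -> library -> parlor -> study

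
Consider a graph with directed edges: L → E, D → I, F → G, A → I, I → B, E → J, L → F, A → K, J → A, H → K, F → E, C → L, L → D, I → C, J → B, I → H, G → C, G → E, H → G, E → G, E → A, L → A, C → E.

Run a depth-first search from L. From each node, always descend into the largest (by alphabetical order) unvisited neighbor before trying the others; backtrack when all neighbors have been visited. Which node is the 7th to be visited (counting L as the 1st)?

Visit L
L → F
F → G
G → E
E → J
J → B
J → A
A → K
A → I
I → H
I → C
L → D

Visit order: L, F, G, E, J, B, A, K, I, H, C, D

A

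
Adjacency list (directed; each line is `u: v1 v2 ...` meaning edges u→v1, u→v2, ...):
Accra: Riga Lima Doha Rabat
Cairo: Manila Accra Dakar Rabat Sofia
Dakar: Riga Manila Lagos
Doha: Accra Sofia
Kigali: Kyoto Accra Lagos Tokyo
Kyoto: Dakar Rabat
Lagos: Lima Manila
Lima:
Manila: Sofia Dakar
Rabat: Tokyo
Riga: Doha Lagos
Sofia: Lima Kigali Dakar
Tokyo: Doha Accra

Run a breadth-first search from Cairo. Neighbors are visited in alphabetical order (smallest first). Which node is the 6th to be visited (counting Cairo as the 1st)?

Sofia

Visit Cairo; enqueue Accra, Dakar, Manila, Rabat, Sofia → queue [Accra, Dakar, Manila, Rabat, Sofia]
Visit Accra; enqueue Doha, Lima, Riga → queue [Dakar, Manila, Rabat, Sofia, Doha, Lima, Riga]
Visit Dakar; enqueue Lagos → queue [Manila, Rabat, Sofia, Doha, Lima, Riga, Lagos]
Visit Manila → queue [Rabat, Sofia, Doha, Lima, Riga, Lagos]
Visit Rabat; enqueue Tokyo → queue [Sofia, Doha, Lima, Riga, Lagos, Tokyo]
Visit Sofia; enqueue Kigali → queue [Doha, Lima, Riga, Lagos, Tokyo, Kigali]
Visit Doha → queue [Lima, Riga, Lagos, Tokyo, Kigali]
Visit Lima → queue [Riga, Lagos, Tokyo, Kigali]
Visit Riga → queue [Lagos, Tokyo, Kigali]
Visit Lagos → queue [Tokyo, Kigali]
Visit Tokyo → queue [Kigali]
Visit Kigali; enqueue Kyoto → queue [Kyoto]
Visit Kyoto → queue []

Visit order: Cairo, Accra, Dakar, Manila, Rabat, Sofia, Doha, Lima, Riga, Lagos, Tokyo, Kigali, Kyoto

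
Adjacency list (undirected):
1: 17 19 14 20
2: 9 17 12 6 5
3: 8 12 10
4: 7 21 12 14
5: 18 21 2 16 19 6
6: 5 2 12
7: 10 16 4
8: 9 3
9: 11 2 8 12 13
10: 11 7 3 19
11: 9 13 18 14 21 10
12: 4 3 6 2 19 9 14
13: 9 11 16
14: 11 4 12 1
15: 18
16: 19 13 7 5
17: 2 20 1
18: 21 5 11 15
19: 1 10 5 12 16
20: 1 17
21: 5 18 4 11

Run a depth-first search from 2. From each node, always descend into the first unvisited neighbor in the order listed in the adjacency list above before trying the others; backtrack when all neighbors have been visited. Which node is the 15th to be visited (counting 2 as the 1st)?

8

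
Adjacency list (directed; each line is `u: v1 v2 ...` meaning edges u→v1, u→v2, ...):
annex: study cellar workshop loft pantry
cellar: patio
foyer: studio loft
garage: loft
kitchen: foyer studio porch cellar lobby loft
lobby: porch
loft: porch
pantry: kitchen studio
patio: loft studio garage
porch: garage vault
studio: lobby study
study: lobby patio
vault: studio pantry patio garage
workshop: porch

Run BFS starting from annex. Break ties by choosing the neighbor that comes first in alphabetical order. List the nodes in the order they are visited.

annex -> cellar -> loft -> pantry -> study -> workshop -> patio -> porch -> kitchen -> studio -> lobby -> garage -> vault -> foyer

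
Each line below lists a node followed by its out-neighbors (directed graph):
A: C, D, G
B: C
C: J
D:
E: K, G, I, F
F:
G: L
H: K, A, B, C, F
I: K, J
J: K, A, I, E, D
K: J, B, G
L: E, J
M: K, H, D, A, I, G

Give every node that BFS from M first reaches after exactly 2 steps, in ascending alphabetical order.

B, C, F, J, L

Level 0: M
Level 1: A, D, G, H, I, K
Level 2: B, C, F, J, L
Level 3: E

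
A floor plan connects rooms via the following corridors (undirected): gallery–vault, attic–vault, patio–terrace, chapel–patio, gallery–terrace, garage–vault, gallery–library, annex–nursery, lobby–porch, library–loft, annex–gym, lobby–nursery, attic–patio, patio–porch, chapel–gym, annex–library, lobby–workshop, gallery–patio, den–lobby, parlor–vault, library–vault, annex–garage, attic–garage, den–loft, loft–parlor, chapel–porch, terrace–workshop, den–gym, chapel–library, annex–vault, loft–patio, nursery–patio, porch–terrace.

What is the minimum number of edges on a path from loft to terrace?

2

Level 0: loft
Level 1: den, library, parlor, patio
Level 2: annex, attic, chapel, gallery, gym, lobby, nursery, porch, terrace, vault
Level 3: garage, workshop
terrace first appears at level 2.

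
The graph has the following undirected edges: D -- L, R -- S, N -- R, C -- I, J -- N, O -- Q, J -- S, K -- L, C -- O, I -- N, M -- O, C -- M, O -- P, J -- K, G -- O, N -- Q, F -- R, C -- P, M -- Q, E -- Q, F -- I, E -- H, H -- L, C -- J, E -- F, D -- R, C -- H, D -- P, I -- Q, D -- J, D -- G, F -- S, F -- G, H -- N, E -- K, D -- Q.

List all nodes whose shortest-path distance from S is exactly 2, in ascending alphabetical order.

C, D, E, G, I, K, N

Level 0: S
Level 1: F, J, R
Level 2: C, D, E, G, I, K, N
Level 3: H, L, M, O, P, Q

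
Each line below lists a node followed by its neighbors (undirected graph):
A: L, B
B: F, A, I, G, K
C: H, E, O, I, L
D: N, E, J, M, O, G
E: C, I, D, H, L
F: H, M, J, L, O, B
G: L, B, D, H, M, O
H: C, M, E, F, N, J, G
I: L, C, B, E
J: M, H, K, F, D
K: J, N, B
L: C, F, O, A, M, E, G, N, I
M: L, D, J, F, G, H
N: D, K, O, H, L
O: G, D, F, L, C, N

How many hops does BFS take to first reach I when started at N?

2

Level 0: N
Level 1: D, H, K, L, O
Level 2: A, B, C, E, F, G, I, J, M
I first appears at level 2.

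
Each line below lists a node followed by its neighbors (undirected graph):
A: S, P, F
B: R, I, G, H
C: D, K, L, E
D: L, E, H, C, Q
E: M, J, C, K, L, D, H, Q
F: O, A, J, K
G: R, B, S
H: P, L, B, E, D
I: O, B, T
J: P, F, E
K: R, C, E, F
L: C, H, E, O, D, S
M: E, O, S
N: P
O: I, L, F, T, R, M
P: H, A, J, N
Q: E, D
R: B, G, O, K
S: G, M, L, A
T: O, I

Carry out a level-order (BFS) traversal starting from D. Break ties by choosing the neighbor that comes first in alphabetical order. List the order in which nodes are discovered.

D, C, E, H, L, Q, K, J, M, B, P, O, S, F, R, G, I, A, N, T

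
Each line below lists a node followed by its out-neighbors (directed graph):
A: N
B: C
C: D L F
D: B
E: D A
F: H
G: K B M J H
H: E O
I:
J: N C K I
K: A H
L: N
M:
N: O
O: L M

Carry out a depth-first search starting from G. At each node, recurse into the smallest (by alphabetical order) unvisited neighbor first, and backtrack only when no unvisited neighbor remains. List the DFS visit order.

Visit G
G → B
B → C
C → D
C → F
F → H
H → E
E → A
A → N
N → O
O → L
O → M
G → J
J → I
J → K

G, B, C, D, F, H, E, A, N, O, L, M, J, I, K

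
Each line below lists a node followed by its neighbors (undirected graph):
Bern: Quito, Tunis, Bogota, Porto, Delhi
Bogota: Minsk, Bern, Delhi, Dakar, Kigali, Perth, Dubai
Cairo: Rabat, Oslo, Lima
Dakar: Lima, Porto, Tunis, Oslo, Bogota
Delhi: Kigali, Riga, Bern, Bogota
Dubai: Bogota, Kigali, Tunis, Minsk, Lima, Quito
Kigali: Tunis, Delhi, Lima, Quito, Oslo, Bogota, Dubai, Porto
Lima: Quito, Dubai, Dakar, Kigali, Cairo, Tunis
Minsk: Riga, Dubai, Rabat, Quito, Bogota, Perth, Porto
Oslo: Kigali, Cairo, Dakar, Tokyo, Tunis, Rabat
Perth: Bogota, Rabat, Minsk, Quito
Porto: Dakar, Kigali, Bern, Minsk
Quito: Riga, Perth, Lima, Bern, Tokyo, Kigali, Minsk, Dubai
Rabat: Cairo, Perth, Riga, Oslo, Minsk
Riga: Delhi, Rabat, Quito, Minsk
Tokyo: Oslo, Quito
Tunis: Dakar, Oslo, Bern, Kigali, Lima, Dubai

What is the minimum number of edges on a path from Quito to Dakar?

2

Level 0: Quito
Level 1: Bern, Dubai, Kigali, Lima, Minsk, Perth, Riga, Tokyo
Level 2: Bogota, Cairo, Dakar, Delhi, Oslo, Porto, Rabat, Tunis
Dakar first appears at level 2.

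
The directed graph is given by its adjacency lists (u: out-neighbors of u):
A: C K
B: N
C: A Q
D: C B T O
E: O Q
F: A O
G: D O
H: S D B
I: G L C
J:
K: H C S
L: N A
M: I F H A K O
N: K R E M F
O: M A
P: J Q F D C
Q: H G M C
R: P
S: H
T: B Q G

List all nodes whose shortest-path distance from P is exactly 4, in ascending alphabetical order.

Level 0: P
Level 1: C, D, F, J, Q
Level 2: A, B, G, H, M, O, T
Level 3: I, K, N, S
Level 4: E, L, R

E, L, R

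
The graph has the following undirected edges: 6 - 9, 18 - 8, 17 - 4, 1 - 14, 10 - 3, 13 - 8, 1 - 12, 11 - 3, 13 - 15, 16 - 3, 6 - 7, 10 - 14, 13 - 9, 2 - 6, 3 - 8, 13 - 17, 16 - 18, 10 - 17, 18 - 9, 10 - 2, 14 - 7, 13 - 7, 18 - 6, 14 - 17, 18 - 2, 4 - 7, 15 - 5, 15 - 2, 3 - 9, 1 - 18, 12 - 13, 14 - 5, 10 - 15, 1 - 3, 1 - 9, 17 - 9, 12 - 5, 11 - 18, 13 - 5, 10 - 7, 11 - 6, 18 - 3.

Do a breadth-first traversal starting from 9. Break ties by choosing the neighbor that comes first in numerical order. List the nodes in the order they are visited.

Visit 9; enqueue 1, 3, 6, 13, 17, 18 → queue [1, 3, 6, 13, 17, 18]
Visit 1; enqueue 12, 14 → queue [3, 6, 13, 17, 18, 12, 14]
Visit 3; enqueue 8, 10, 11, 16 → queue [6, 13, 17, 18, 12, 14, 8, 10, 11, 16]
Visit 6; enqueue 2, 7 → queue [13, 17, 18, 12, 14, 8, 10, 11, 16, 2, 7]
Visit 13; enqueue 5, 15 → queue [17, 18, 12, 14, 8, 10, 11, 16, 2, 7, 5, 15]
Visit 17; enqueue 4 → queue [18, 12, 14, 8, 10, 11, 16, 2, 7, 5, 15, 4]
Visit 18 → queue [12, 14, 8, 10, 11, 16, 2, 7, 5, 15, 4]
Visit 12 → queue [14, 8, 10, 11, 16, 2, 7, 5, 15, 4]
Visit 14 → queue [8, 10, 11, 16, 2, 7, 5, 15, 4]
Visit 8 → queue [10, 11, 16, 2, 7, 5, 15, 4]
Visit 10 → queue [11, 16, 2, 7, 5, 15, 4]
Visit 11 → queue [16, 2, 7, 5, 15, 4]
Visit 16 → queue [2, 7, 5, 15, 4]
Visit 2 → queue [7, 5, 15, 4]
Visit 7 → queue [5, 15, 4]
Visit 5 → queue [15, 4]
Visit 15 → queue [4]
Visit 4 → queue []

9, 1, 3, 6, 13, 17, 18, 12, 14, 8, 10, 11, 16, 2, 7, 5, 15, 4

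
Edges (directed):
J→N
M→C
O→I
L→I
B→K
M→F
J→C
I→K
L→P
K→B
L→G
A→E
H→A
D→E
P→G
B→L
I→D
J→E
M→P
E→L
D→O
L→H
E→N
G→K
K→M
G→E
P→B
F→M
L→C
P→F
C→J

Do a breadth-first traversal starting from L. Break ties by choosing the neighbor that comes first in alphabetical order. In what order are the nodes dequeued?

L, C, G, H, I, P, J, E, K, A, D, B, F, N, M, O

Visit L; enqueue C, G, H, I, P → queue [C, G, H, I, P]
Visit C; enqueue J → queue [G, H, I, P, J]
Visit G; enqueue E, K → queue [H, I, P, J, E, K]
Visit H; enqueue A → queue [I, P, J, E, K, A]
Visit I; enqueue D → queue [P, J, E, K, A, D]
Visit P; enqueue B, F → queue [J, E, K, A, D, B, F]
Visit J; enqueue N → queue [E, K, A, D, B, F, N]
Visit E → queue [K, A, D, B, F, N]
Visit K; enqueue M → queue [A, D, B, F, N, M]
Visit A → queue [D, B, F, N, M]
Visit D; enqueue O → queue [B, F, N, M, O]
Visit B → queue [F, N, M, O]
Visit F → queue [N, M, O]
Visit N → queue [M, O]
Visit M → queue [O]
Visit O → queue []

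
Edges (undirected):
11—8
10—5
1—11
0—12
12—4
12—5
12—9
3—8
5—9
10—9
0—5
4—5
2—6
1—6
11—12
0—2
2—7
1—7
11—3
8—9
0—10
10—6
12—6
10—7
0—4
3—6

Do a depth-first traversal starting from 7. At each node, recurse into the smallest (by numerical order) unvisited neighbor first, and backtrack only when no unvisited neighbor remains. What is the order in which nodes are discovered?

7, 1, 6, 2, 0, 4, 5, 9, 8, 3, 11, 12, 10

Visit 7
7 → 1
1 → 6
6 → 2
2 → 0
0 → 4
4 → 5
5 → 9
9 → 8
8 → 3
3 → 11
11 → 12
9 → 10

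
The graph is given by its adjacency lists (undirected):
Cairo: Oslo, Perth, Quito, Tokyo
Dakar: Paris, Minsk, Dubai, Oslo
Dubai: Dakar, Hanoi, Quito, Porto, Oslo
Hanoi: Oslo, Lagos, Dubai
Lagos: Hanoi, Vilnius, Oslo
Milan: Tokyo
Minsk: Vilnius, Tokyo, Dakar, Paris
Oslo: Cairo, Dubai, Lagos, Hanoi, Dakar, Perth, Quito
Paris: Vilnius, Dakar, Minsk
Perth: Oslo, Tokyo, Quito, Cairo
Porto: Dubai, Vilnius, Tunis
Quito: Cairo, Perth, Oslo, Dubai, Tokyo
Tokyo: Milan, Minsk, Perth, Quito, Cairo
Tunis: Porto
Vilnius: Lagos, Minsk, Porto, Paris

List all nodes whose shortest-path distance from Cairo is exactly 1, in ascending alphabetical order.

Oslo, Perth, Quito, Tokyo

Level 0: Cairo
Level 1: Oslo, Perth, Quito, Tokyo
Level 2: Dakar, Dubai, Hanoi, Lagos, Milan, Minsk
Level 3: Paris, Porto, Vilnius
Level 4: Tunis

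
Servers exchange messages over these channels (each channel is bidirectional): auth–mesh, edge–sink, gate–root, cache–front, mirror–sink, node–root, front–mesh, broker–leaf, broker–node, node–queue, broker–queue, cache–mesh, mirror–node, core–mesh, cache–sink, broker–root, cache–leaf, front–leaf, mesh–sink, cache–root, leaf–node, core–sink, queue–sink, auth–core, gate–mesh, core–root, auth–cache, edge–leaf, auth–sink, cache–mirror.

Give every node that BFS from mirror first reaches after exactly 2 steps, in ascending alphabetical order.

Level 0: mirror
Level 1: cache, node, sink
Level 2: auth, broker, core, edge, front, leaf, mesh, queue, root
Level 3: gate

auth, broker, core, edge, front, leaf, mesh, queue, root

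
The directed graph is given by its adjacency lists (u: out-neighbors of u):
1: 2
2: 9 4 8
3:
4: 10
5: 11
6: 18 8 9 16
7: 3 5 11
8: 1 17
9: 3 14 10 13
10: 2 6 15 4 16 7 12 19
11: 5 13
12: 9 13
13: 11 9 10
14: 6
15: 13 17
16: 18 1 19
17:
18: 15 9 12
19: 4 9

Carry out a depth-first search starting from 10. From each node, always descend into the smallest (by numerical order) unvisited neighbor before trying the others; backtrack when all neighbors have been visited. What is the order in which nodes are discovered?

10 -> 2 -> 4 -> 8 -> 1 -> 17 -> 9 -> 3 -> 13 -> 11 -> 5 -> 14 -> 6 -> 16 -> 18 -> 12 -> 15 -> 19 -> 7

Visit 10
10 → 2
2 → 4
2 → 8
8 → 1
8 → 17
2 → 9
9 → 3
9 → 13
13 → 11
11 → 5
9 → 14
14 → 6
6 → 16
16 → 18
18 → 12
18 → 15
16 → 19
10 → 7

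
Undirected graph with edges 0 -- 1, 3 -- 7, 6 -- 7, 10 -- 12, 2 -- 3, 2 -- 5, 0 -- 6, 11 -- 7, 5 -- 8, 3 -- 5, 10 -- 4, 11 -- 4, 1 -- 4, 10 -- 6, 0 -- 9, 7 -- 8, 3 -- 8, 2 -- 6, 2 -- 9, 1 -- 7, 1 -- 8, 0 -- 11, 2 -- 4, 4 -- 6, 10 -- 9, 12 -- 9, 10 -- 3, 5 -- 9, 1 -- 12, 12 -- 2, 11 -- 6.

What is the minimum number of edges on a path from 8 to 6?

2

Level 0: 8
Level 1: 1, 3, 5, 7
Level 2: 0, 2, 4, 6, 9, 10, 11, 12
6 first appears at level 2.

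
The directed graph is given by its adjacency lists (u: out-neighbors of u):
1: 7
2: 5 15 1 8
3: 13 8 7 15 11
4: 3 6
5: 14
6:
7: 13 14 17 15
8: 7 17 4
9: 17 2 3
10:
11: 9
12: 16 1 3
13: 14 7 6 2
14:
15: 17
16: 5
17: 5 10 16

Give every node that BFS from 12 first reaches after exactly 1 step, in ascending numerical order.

Level 0: 12
Level 1: 1, 3, 16
Level 2: 5, 7, 8, 11, 13, 15
Level 3: 2, 4, 6, 9, 14, 17
Level 4: 10

1, 3, 16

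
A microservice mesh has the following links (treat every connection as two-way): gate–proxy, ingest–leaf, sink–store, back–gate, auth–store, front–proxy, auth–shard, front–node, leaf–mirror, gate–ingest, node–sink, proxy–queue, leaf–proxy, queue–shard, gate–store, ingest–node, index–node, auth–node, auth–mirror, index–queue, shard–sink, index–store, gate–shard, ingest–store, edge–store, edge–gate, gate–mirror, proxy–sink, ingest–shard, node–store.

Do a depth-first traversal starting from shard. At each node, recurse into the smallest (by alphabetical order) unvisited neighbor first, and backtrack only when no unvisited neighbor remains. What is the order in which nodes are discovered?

shard, auth, mirror, gate, back, edge, store, index, node, front, proxy, leaf, ingest, queue, sink

Visit shard
shard → auth
auth → mirror
mirror → gate
gate → back
gate → edge
edge → store
store → index
index → node
node → front
front → proxy
proxy → leaf
leaf → ingest
proxy → queue
proxy → sink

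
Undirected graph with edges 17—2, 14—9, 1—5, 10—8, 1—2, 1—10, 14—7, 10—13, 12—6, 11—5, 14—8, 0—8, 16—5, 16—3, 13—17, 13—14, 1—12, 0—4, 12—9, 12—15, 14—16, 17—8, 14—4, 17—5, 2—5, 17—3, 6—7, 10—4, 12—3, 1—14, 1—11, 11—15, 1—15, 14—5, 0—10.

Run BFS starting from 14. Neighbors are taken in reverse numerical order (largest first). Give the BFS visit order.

Visit 14; enqueue 16, 13, 9, 8, 7, 5, 4, 1 → queue [16, 13, 9, 8, 7, 5, 4, 1]
Visit 16; enqueue 3 → queue [13, 9, 8, 7, 5, 4, 1, 3]
Visit 13; enqueue 17, 10 → queue [9, 8, 7, 5, 4, 1, 3, 17, 10]
Visit 9; enqueue 12 → queue [8, 7, 5, 4, 1, 3, 17, 10, 12]
Visit 8; enqueue 0 → queue [7, 5, 4, 1, 3, 17, 10, 12, 0]
Visit 7; enqueue 6 → queue [5, 4, 1, 3, 17, 10, 12, 0, 6]
Visit 5; enqueue 11, 2 → queue [4, 1, 3, 17, 10, 12, 0, 6, 11, 2]
Visit 4 → queue [1, 3, 17, 10, 12, 0, 6, 11, 2]
Visit 1; enqueue 15 → queue [3, 17, 10, 12, 0, 6, 11, 2, 15]
Visit 3 → queue [17, 10, 12, 0, 6, 11, 2, 15]
Visit 17 → queue [10, 12, 0, 6, 11, 2, 15]
Visit 10 → queue [12, 0, 6, 11, 2, 15]
Visit 12 → queue [0, 6, 11, 2, 15]
Visit 0 → queue [6, 11, 2, 15]
Visit 6 → queue [11, 2, 15]
Visit 11 → queue [2, 15]
Visit 2 → queue [15]
Visit 15 → queue []

14, 16, 13, 9, 8, 7, 5, 4, 1, 3, 17, 10, 12, 0, 6, 11, 2, 15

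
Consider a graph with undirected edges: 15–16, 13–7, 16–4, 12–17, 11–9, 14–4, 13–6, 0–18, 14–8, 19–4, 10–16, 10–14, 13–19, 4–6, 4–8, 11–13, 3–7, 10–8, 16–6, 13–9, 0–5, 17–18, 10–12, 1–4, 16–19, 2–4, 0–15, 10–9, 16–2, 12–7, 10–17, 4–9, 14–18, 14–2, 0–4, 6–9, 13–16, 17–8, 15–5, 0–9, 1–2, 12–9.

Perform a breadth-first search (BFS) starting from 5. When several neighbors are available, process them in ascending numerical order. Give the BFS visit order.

5 0 15 4 9 18 16 1 2 6 8 14 19 10 11 12 13 17 7 3

Visit 5; enqueue 0, 15 → queue [0, 15]
Visit 0; enqueue 4, 9, 18 → queue [15, 4, 9, 18]
Visit 15; enqueue 16 → queue [4, 9, 18, 16]
Visit 4; enqueue 1, 2, 6, 8, 14, 19 → queue [9, 18, 16, 1, 2, 6, 8, 14, 19]
Visit 9; enqueue 10, 11, 12, 13 → queue [18, 16, 1, 2, 6, 8, 14, 19, 10, 11, 12, 13]
Visit 18; enqueue 17 → queue [16, 1, 2, 6, 8, 14, 19, 10, 11, 12, 13, 17]
Visit 16 → queue [1, 2, 6, 8, 14, 19, 10, 11, 12, 13, 17]
Visit 1 → queue [2, 6, 8, 14, 19, 10, 11, 12, 13, 17]
Visit 2 → queue [6, 8, 14, 19, 10, 11, 12, 13, 17]
Visit 6 → queue [8, 14, 19, 10, 11, 12, 13, 17]
Visit 8 → queue [14, 19, 10, 11, 12, 13, 17]
Visit 14 → queue [19, 10, 11, 12, 13, 17]
Visit 19 → queue [10, 11, 12, 13, 17]
Visit 10 → queue [11, 12, 13, 17]
Visit 11 → queue [12, 13, 17]
Visit 12; enqueue 7 → queue [13, 17, 7]
Visit 13 → queue [17, 7]
Visit 17 → queue [7]
Visit 7; enqueue 3 → queue [3]
Visit 3 → queue []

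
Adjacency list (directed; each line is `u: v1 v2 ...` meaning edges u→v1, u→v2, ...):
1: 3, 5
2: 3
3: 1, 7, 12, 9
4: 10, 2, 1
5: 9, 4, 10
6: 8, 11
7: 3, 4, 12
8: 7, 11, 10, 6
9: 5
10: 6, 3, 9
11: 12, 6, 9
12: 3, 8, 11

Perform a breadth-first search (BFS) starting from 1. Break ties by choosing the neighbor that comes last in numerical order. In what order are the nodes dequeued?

1 → 5 → 3 → 10 → 9 → 4 → 12 → 7 → 6 → 2 → 11 → 8

Visit 1; enqueue 5, 3 → queue [5, 3]
Visit 5; enqueue 10, 9, 4 → queue [3, 10, 9, 4]
Visit 3; enqueue 12, 7 → queue [10, 9, 4, 12, 7]
Visit 10; enqueue 6 → queue [9, 4, 12, 7, 6]
Visit 9 → queue [4, 12, 7, 6]
Visit 4; enqueue 2 → queue [12, 7, 6, 2]
Visit 12; enqueue 11, 8 → queue [7, 6, 2, 11, 8]
Visit 7 → queue [6, 2, 11, 8]
Visit 6 → queue [2, 11, 8]
Visit 2 → queue [11, 8]
Visit 11 → queue [8]
Visit 8 → queue []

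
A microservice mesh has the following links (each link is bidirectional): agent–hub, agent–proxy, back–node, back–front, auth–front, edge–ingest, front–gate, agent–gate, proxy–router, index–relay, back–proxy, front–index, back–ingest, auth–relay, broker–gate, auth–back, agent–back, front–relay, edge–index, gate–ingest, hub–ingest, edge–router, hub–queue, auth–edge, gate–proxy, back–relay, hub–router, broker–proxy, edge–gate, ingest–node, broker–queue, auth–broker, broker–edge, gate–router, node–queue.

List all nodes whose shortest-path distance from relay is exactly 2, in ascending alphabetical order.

agent, broker, edge, gate, ingest, node, proxy

Level 0: relay
Level 1: auth, back, front, index
Level 2: agent, broker, edge, gate, ingest, node, proxy
Level 3: hub, queue, router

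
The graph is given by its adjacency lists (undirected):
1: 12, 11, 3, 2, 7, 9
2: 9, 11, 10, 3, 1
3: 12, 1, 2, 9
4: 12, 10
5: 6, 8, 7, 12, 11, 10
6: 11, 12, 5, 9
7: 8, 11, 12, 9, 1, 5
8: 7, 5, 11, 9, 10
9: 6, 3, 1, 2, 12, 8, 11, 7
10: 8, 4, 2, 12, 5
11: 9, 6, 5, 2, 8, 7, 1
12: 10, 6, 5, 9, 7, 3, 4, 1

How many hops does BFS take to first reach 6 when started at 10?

Level 0: 10
Level 1: 2, 4, 5, 8, 12
Level 2: 1, 3, 6, 7, 9, 11
6 first appears at level 2.

2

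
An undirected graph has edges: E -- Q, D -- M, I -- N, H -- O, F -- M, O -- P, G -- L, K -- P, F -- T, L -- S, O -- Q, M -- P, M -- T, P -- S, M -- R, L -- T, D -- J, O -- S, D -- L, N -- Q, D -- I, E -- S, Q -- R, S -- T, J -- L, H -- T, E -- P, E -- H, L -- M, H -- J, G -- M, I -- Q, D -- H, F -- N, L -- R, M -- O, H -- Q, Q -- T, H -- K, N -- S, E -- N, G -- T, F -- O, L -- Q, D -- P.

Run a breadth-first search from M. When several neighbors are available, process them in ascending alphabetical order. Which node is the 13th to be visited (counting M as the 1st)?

Visit M; enqueue D, F, G, L, O, P, R, T → queue [D, F, G, L, O, P, R, T]
Visit D; enqueue H, I, J → queue [F, G, L, O, P, R, T, H, I, J]
Visit F; enqueue N → queue [G, L, O, P, R, T, H, I, J, N]
Visit G → queue [L, O, P, R, T, H, I, J, N]
Visit L; enqueue Q, S → queue [O, P, R, T, H, I, J, N, Q, S]
Visit O → queue [P, R, T, H, I, J, N, Q, S]
Visit P; enqueue E, K → queue [R, T, H, I, J, N, Q, S, E, K]
Visit R → queue [T, H, I, J, N, Q, S, E, K]
Visit T → queue [H, I, J, N, Q, S, E, K]
Visit H → queue [I, J, N, Q, S, E, K]
Visit I → queue [J, N, Q, S, E, K]
Visit J → queue [N, Q, S, E, K]
Visit N → queue [Q, S, E, K]
Visit Q → queue [S, E, K]
Visit S → queue [E, K]
Visit E → queue [K]
Visit K → queue []

Visit order: M, D, F, G, L, O, P, R, T, H, I, J, N, Q, S, E, K

N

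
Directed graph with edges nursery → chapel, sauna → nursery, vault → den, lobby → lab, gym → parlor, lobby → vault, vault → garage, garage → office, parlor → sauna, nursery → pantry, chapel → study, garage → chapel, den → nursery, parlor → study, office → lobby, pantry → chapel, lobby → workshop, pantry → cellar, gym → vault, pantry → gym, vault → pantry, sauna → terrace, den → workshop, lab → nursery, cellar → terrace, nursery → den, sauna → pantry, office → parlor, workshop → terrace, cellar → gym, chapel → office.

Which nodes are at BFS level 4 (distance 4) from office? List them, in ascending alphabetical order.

cellar, chapel, gym

Level 0: office
Level 1: lobby, parlor
Level 2: lab, sauna, study, vault, workshop
Level 3: den, garage, nursery, pantry, terrace
Level 4: cellar, chapel, gym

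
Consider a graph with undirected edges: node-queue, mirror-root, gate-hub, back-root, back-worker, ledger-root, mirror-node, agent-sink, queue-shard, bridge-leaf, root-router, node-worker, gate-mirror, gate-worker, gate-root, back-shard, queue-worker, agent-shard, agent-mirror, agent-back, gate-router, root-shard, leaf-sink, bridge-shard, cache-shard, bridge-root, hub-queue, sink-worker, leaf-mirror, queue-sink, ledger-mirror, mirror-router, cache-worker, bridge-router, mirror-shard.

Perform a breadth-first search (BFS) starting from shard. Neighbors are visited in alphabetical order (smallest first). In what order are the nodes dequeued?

Visit shard; enqueue agent, back, bridge, cache, mirror, queue, root → queue [agent, back, bridge, cache, mirror, queue, root]
Visit agent; enqueue sink → queue [back, bridge, cache, mirror, queue, root, sink]
Visit back; enqueue worker → queue [bridge, cache, mirror, queue, root, sink, worker]
Visit bridge; enqueue leaf, router → queue [cache, mirror, queue, root, sink, worker, leaf, router]
Visit cache → queue [mirror, queue, root, sink, worker, leaf, router]
Visit mirror; enqueue gate, ledger, node → queue [queue, root, sink, worker, leaf, router, gate, ledger, node]
Visit queue; enqueue hub → queue [root, sink, worker, leaf, router, gate, ledger, node, hub]
Visit root → queue [sink, worker, leaf, router, gate, ledger, node, hub]
Visit sink → queue [worker, leaf, router, gate, ledger, node, hub]
Visit worker → queue [leaf, router, gate, ledger, node, hub]
Visit leaf → queue [router, gate, ledger, node, hub]
Visit router → queue [gate, ledger, node, hub]
Visit gate → queue [ledger, node, hub]
Visit ledger → queue [node, hub]
Visit node → queue [hub]
Visit hub → queue []

shard → agent → back → bridge → cache → mirror → queue → root → sink → worker → leaf → router → gate → ledger → node → hub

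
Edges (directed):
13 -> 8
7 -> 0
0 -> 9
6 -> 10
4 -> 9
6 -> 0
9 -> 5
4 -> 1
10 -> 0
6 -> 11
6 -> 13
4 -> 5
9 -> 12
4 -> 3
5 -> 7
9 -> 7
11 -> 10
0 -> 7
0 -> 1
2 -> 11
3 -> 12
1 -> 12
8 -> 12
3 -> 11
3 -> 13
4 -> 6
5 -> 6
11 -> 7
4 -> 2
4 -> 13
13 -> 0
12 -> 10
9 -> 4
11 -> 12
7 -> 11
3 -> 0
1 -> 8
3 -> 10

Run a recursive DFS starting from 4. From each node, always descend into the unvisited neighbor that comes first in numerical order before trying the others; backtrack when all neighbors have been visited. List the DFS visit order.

4 1 8 12 10 0 7 11 9 5 6 13 2 3

Visit 4
4 → 1
1 → 8
8 → 12
12 → 10
10 → 0
0 → 7
7 → 11
0 → 9
9 → 5
5 → 6
6 → 13
4 → 2
4 → 3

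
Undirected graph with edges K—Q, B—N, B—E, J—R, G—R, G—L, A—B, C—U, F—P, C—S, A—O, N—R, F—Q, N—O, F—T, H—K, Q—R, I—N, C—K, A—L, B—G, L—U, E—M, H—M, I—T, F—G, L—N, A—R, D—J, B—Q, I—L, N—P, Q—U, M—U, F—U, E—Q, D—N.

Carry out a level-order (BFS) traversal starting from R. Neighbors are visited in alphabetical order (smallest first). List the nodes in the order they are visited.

Visit R; enqueue A, G, J, N, Q → queue [A, G, J, N, Q]
Visit A; enqueue B, L, O → queue [G, J, N, Q, B, L, O]
Visit G; enqueue F → queue [J, N, Q, B, L, O, F]
Visit J; enqueue D → queue [N, Q, B, L, O, F, D]
Visit N; enqueue I, P → queue [Q, B, L, O, F, D, I, P]
Visit Q; enqueue E, K, U → queue [B, L, O, F, D, I, P, E, K, U]
Visit B → queue [L, O, F, D, I, P, E, K, U]
Visit L → queue [O, F, D, I, P, E, K, U]
Visit O → queue [F, D, I, P, E, K, U]
Visit F; enqueue T → queue [D, I, P, E, K, U, T]
Visit D → queue [I, P, E, K, U, T]
Visit I → queue [P, E, K, U, T]
Visit P → queue [E, K, U, T]
Visit E; enqueue M → queue [K, U, T, M]
Visit K; enqueue C, H → queue [U, T, M, C, H]
Visit U → queue [T, M, C, H]
Visit T → queue [M, C, H]
Visit M → queue [C, H]
Visit C; enqueue S → queue [H, S]
Visit H → queue [S]
Visit S → queue []

R, A, G, J, N, Q, B, L, O, F, D, I, P, E, K, U, T, M, C, H, S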